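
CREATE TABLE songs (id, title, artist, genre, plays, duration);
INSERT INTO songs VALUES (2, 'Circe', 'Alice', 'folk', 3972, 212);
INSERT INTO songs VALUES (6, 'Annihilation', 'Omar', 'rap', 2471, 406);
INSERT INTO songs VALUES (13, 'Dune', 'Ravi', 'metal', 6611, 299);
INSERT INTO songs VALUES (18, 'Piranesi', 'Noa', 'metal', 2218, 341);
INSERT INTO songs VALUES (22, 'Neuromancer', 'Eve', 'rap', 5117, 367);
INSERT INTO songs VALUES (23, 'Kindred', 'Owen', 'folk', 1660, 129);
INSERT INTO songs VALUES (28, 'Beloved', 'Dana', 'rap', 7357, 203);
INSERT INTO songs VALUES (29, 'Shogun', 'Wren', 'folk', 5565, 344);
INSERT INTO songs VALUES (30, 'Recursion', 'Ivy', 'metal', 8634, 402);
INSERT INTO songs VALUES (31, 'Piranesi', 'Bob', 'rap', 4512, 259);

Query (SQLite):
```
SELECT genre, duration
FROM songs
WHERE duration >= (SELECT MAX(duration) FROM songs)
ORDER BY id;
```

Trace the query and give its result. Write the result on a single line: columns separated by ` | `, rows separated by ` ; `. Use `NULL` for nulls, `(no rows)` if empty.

rap | 406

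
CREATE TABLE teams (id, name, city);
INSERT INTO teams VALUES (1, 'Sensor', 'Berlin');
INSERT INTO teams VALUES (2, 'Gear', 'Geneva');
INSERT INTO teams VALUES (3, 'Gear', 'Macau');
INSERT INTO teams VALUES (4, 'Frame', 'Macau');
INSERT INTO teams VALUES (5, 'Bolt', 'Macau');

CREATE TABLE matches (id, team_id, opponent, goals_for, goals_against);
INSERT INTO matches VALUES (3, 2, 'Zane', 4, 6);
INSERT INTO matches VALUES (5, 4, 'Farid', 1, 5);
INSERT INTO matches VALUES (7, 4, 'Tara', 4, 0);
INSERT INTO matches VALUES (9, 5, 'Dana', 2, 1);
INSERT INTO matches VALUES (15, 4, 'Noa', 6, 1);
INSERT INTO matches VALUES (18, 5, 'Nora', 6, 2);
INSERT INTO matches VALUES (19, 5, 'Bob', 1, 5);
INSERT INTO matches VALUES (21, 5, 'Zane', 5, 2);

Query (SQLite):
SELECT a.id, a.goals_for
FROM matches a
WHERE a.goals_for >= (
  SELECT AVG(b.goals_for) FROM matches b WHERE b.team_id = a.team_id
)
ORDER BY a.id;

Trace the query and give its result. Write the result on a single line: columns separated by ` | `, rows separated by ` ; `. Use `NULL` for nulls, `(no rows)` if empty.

For each matches row a, compute AVG(goals_for) over rows sharing a.team_id.
Keep row a if a.goals_for >= that per-group AVG.
  team_id=2: AVG(goals_for) = 4.0
  team_id=4: AVG(goals_for) = 3.666667
  team_id=5: AVG(goals_for) = 3.5

3 | 4 ; 7 | 4 ; 15 | 6 ; 18 | 6 ; 21 | 5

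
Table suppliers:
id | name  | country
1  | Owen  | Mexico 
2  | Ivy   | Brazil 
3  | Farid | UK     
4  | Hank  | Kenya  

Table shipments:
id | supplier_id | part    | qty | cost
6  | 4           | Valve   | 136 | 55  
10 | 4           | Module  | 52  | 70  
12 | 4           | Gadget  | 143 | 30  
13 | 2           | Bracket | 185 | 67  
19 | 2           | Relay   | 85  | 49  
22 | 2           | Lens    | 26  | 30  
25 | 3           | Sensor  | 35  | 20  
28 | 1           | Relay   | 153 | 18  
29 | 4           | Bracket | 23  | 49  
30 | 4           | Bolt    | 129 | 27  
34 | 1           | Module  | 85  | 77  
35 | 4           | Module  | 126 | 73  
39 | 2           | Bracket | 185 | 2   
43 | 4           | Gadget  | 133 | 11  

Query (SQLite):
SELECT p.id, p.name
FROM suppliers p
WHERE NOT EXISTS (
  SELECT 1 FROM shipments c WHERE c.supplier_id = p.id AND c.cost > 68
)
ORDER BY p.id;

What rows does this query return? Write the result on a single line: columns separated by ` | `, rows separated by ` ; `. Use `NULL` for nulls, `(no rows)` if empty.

2 | Ivy ; 3 | Farid

For each suppliers row, check whether any shipments with matching supplier_id has cost > 68.
Keep rows where that is false.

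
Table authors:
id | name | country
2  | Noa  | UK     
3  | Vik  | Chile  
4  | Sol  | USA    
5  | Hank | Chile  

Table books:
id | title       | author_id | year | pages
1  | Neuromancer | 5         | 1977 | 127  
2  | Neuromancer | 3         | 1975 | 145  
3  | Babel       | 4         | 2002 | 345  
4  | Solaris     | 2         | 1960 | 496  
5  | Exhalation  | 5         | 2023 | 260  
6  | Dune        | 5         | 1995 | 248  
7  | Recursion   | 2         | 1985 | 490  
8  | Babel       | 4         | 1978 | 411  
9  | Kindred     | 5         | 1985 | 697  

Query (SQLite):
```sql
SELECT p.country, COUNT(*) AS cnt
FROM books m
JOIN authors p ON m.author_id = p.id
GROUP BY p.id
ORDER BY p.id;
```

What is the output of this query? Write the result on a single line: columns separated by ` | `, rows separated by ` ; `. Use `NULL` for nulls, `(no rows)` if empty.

UK | 2 ; Chile | 1 ; USA | 2 ; Chile | 4

Join each books row to its authors via author_id.
Group joined rows by authors.id; compute COUNT(*) per group.
  2: ids {4, 7} → COUNT(*)=2
  3: ids {2} → COUNT(*)=1
  4: ids {3, 8} → COUNT(*)=2
  5: ids {1, 5, 6, 9} → COUNT(*)=4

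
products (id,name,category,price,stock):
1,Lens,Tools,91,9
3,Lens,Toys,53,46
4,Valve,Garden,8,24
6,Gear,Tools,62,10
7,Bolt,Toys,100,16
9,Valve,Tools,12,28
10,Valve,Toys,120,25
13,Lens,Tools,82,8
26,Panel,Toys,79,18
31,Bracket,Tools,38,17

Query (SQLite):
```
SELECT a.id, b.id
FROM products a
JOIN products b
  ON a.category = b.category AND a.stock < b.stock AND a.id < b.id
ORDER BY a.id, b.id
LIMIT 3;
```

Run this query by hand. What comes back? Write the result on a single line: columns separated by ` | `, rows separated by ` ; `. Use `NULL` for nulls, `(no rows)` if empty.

1 | 6 ; 1 | 9 ; 1 | 31

Pairs (a,b) with same category, a.stock < b.stock, a.id < b.id.
category groups: Garden:{4} Tools:{1,6,9,13,31} Toys:{3,7,10,26}
Ordered by (a.id, b.id); first 3.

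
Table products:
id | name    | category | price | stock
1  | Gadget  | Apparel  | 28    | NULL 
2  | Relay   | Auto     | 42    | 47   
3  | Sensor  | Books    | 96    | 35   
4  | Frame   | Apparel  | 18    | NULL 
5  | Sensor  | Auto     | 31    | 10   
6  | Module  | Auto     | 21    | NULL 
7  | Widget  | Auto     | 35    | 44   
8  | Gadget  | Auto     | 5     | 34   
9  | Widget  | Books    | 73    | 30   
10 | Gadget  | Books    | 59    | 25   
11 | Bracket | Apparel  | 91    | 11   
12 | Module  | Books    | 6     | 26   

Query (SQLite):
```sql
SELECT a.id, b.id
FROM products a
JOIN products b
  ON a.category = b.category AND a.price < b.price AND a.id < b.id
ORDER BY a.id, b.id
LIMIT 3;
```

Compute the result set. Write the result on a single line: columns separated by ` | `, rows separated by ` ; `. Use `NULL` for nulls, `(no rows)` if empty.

Pairs (a,b) with same category, a.price < b.price, a.id < b.id.
category groups: Apparel:{1,4,11} Auto:{2,5,6,7,8} Books:{3,9,10,12}
Ordered by (a.id, b.id); first 3.

1 | 11 ; 4 | 11 ; 5 | 7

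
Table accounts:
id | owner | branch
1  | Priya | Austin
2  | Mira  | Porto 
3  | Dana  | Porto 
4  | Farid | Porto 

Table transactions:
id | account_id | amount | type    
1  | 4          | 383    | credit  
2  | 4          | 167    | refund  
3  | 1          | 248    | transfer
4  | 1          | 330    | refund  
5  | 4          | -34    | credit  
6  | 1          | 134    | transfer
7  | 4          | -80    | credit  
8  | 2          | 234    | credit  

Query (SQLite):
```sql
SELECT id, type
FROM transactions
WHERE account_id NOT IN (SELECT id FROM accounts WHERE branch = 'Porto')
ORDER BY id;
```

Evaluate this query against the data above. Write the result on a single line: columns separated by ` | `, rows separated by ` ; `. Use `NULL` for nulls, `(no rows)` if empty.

Inner query: accounts.id where branch = 'Porto'.
Outer: keep transactions rows whose account_id is not in that set.
Inner query → {2, 3, 4}

3 | transfer ; 4 | refund ; 6 | transfer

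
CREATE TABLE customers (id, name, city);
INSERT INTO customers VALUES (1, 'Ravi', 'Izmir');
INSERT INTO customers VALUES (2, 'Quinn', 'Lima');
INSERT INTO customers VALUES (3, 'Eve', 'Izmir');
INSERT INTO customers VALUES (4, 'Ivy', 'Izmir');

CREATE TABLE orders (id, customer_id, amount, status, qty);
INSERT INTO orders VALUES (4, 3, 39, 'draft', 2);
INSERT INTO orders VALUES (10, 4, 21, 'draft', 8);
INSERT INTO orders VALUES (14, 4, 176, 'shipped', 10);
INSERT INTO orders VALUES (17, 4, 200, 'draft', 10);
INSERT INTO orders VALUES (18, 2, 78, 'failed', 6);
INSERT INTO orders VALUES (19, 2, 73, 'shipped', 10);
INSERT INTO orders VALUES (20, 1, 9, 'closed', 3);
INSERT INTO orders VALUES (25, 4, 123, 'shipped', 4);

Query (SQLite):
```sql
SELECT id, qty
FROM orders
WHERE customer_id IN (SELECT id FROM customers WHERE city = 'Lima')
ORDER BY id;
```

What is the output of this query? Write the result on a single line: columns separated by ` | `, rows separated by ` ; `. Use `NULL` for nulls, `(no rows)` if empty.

Inner query: customers.id where city = 'Lima'.
Outer: keep orders rows whose customer_id is in that set.
Inner query → {2}

18 | 6 ; 19 | 10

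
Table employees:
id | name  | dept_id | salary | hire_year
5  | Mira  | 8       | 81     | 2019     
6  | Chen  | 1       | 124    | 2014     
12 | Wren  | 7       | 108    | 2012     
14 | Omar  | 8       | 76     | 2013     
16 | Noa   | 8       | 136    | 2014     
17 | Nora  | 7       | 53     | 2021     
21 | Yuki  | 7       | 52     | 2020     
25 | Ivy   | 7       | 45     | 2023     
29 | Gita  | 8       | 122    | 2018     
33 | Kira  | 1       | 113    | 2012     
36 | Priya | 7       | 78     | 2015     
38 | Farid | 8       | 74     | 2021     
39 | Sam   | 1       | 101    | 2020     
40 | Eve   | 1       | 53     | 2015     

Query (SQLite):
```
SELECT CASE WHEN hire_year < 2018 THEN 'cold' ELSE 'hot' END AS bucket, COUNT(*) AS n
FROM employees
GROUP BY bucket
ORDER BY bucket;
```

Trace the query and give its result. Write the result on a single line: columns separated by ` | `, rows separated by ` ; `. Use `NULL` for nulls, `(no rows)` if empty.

cold | 7 ; hot | 7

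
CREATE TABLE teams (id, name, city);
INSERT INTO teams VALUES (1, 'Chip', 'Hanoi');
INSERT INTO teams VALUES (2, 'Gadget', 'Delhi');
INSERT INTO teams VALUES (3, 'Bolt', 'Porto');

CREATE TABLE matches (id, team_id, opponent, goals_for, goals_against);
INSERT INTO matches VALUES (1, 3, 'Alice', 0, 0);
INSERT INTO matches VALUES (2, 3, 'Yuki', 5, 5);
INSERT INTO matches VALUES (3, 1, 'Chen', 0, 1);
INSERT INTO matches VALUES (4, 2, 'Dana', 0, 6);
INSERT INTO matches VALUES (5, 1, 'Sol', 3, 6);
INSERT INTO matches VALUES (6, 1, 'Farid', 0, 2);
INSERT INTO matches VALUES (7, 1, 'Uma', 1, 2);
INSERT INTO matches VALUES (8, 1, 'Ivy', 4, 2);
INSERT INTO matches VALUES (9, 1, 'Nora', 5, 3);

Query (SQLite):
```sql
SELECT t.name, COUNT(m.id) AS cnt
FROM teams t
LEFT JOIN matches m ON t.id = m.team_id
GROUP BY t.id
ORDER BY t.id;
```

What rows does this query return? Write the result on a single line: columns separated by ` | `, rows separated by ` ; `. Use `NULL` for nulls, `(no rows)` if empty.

Chip | 6 ; Gadget | 1 ; Bolt | 2

LEFT JOIN keeps every teams row; unmatched ones get NULL for matches columns.
Group by teams.id and compute COUNT(m.id). COUNT(col) of an all-NULL group is 0.
  1: ids {3, 5, 6, 7, 8, 9} → COUNT(m.id)=6
  2: ids {4} → COUNT(m.id)=1
  3: ids {1, 2} → COUNT(m.id)=2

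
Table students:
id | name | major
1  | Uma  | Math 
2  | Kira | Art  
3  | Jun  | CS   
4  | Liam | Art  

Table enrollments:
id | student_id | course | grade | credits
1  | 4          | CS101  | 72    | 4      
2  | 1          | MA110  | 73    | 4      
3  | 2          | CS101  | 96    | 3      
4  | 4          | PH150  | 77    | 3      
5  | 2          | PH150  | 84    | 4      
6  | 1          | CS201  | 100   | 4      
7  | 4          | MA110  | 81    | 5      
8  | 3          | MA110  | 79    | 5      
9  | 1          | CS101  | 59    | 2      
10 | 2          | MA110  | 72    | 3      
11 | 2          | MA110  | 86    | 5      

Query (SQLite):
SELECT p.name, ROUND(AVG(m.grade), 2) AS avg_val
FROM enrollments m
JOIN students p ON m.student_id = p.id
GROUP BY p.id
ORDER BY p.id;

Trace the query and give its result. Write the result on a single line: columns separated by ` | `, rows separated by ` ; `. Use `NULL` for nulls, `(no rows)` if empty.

Join each enrollments row to its students via student_id.
Group joined rows by students.id; compute ROUND(AVG(m.grade), 2) per group.
  1: ids {2, 6, 9} → ROUND(AVG(m.grade), 2)=77.33
  2: ids {3, 5, 10, 11} → ROUND(AVG(m.grade), 2)=84.5
  3: ids {8} → ROUND(AVG(m.grade), 2)=79
  4: ids {1, 4, 7} → ROUND(AVG(m.grade), 2)=76.67

Uma | 77.33 ; Kira | 84.5 ; Jun | 79 ; Liam | 76.67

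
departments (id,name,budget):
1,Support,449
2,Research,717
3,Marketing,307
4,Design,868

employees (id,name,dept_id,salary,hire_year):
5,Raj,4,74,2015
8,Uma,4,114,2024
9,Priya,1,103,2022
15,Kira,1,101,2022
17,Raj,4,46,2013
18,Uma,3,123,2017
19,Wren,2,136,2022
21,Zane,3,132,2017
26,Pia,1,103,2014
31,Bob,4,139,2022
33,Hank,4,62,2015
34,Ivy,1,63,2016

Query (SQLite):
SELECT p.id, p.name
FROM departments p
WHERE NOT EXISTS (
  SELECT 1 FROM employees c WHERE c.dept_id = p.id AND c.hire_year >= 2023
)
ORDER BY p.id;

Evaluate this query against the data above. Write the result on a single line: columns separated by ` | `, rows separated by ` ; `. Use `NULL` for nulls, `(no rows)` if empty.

For each departments row, check whether any employees with matching dept_id has hire_year >= 2023.
Keep rows where that is false.

1 | Support ; 2 | Research ; 3 | Marketing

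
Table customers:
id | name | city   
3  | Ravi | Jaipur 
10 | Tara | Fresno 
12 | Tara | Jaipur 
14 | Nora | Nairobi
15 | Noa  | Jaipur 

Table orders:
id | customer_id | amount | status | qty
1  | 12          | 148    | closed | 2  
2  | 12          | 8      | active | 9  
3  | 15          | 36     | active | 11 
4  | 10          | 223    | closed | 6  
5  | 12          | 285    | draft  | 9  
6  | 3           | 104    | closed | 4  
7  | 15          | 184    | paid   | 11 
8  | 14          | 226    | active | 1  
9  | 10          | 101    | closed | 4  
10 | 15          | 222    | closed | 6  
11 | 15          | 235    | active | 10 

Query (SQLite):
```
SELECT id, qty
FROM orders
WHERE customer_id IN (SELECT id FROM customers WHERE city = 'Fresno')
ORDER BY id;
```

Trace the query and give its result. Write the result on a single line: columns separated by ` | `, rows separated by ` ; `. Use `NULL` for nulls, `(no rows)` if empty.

4 | 6 ; 9 | 4

Inner query: customers.id where city = 'Fresno'.
Outer: keep orders rows whose customer_id is in that set.
Inner query → {10}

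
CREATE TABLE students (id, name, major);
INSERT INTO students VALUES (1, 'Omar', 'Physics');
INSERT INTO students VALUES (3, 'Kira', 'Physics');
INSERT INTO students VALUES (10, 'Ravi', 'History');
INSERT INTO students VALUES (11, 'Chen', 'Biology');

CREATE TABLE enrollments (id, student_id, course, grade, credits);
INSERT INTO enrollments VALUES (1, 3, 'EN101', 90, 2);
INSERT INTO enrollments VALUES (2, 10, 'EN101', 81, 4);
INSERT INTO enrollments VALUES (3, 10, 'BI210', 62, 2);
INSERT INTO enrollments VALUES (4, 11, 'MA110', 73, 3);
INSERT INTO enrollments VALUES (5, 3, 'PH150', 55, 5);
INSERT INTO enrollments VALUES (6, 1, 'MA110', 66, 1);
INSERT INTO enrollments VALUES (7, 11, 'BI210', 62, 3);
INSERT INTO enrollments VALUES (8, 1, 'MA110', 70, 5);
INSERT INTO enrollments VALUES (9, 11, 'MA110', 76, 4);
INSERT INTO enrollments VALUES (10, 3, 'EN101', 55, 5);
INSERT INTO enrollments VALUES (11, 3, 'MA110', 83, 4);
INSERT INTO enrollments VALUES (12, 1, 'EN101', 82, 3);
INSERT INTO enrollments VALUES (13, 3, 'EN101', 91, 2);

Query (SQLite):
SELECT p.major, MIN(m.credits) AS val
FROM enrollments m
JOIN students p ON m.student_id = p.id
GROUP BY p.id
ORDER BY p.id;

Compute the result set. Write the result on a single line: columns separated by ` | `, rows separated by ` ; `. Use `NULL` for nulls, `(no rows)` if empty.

Physics | 1 ; Physics | 2 ; History | 2 ; Biology | 3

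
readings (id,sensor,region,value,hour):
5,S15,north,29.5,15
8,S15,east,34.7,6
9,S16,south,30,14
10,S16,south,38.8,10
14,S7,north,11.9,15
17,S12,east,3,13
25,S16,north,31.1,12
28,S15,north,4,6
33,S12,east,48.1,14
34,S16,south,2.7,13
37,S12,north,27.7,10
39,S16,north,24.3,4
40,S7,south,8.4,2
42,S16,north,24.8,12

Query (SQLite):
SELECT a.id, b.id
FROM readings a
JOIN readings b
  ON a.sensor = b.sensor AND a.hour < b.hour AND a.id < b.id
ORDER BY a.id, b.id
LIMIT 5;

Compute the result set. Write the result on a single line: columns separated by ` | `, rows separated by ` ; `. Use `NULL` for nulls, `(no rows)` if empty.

Pairs (a,b) with same sensor, a.hour < b.hour, a.id < b.id.
sensor groups: S12:{17,33,37} S15:{5,8,28} S16:{9,10,25,34,39,42} S7:{14,40}
Ordered by (a.id, b.id); first 5.

10 | 25 ; 10 | 34 ; 10 | 42 ; 17 | 33 ; 25 | 34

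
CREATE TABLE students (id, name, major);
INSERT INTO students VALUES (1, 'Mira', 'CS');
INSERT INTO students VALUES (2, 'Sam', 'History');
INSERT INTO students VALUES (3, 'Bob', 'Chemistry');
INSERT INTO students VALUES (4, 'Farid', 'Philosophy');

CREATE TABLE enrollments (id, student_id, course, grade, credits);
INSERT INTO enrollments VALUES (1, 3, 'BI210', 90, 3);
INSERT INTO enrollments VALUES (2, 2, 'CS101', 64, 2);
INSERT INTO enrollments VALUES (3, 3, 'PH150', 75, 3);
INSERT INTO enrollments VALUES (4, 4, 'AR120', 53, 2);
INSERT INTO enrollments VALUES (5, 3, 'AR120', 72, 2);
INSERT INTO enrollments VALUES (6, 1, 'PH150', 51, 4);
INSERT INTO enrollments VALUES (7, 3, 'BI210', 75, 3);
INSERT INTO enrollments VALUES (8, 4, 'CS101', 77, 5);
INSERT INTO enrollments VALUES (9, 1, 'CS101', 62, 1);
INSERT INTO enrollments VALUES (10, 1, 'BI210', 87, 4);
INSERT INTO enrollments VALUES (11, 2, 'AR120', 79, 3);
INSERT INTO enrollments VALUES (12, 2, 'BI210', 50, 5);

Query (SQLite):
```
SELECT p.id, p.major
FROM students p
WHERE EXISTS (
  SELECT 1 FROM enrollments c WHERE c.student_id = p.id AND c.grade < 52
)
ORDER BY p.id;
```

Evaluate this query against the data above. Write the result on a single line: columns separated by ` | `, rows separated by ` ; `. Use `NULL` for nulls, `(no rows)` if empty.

1 | CS ; 2 | History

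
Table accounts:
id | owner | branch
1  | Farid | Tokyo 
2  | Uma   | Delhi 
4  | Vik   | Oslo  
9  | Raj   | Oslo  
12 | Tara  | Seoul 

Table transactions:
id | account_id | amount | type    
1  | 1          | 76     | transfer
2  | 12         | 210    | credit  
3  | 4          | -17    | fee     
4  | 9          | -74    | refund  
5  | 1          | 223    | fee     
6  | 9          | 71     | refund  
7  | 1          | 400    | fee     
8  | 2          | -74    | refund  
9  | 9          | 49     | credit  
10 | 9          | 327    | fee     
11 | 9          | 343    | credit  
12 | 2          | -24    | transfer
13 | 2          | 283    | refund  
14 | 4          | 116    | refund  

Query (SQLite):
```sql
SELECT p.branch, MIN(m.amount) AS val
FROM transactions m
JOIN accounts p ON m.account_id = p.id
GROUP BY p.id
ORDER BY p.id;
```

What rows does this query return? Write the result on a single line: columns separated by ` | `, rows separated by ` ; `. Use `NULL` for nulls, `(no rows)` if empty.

Tokyo | 76 ; Delhi | -74 ; Oslo | -17 ; Oslo | -74 ; Seoul | 210

Join each transactions row to its accounts via account_id.
Group joined rows by accounts.id; compute MIN(m.amount) per group.
  1: ids {1, 5, 7} → MIN(m.amount)=76
  2: ids {8, 12, 13} → MIN(m.amount)=-74
  4: ids {3, 14} → MIN(m.amount)=-17
  9: ids {4, 6, 9, 10, 11} → MIN(m.amount)=-74
  12: ids {2} → MIN(m.amount)=210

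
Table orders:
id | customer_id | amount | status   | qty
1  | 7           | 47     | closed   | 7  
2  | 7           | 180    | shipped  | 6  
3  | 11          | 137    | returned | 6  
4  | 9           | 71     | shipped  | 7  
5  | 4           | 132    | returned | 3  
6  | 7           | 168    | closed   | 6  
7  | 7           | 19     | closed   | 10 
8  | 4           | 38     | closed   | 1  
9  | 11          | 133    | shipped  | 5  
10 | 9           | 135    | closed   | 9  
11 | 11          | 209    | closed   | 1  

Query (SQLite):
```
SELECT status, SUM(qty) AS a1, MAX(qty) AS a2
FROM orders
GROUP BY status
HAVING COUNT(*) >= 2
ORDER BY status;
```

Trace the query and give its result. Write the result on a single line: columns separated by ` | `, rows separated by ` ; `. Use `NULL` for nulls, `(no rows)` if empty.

closed | 34 | 10 ; returned | 9 | 6 ; shipped | 18 | 7

Group orders by status.
Per group compute: SUM(qty), MAX(qty).
HAVING: drop groups with fewer than 2 rows.
  closed: ids {1, 6, 7, 8, 10, 11} → SUM(qty)=34, MAX(qty)=10
  returned: ids {3, 5} → SUM(qty)=9, MAX(qty)=6
  shipped: ids {2, 4, 9} → SUM(qty)=18, MAX(qty)=7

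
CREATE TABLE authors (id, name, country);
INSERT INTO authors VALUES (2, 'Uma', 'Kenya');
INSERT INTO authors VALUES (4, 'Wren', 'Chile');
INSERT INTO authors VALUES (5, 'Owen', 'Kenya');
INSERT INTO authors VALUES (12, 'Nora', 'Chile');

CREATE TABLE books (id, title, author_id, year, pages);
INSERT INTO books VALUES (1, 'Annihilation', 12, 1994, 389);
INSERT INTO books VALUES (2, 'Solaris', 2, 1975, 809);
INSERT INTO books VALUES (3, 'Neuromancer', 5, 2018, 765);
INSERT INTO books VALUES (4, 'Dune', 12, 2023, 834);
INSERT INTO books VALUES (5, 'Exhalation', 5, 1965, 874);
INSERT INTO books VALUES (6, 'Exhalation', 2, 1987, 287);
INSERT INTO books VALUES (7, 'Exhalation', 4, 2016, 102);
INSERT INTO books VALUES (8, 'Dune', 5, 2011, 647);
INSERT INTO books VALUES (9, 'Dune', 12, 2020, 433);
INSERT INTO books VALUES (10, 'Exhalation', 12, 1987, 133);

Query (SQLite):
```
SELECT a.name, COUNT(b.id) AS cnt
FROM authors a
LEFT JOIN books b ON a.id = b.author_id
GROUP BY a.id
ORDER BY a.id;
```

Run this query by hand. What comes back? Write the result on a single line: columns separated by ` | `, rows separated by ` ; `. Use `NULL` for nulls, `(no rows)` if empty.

LEFT JOIN keeps every authors row; unmatched ones get NULL for books columns.
Group by authors.id and compute COUNT(b.id). COUNT(col) of an all-NULL group is 0.
  2: ids {2, 6} → COUNT(b.id)=2
  4: ids {7} → COUNT(b.id)=1
  5: ids {3, 5, 8} → COUNT(b.id)=3
  12: ids {1, 4, 9, 10} → COUNT(b.id)=4

Uma | 2 ; Wren | 1 ; Owen | 3 ; Nora | 4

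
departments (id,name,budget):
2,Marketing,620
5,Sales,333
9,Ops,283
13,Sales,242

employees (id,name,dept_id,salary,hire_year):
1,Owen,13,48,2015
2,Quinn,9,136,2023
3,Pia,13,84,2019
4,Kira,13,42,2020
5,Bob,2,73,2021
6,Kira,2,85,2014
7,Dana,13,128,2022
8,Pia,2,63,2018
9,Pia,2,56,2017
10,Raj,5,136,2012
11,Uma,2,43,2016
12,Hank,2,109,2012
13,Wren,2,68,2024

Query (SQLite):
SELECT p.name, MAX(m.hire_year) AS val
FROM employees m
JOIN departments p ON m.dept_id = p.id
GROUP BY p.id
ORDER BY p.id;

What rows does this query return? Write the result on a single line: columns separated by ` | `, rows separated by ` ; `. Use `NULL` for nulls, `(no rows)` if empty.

Join each employees row to its departments via dept_id.
Group joined rows by departments.id; compute MAX(m.hire_year) per group.
  2: ids {5, 6, 8, 9, 11, 12, 13} → MAX(m.hire_year)=2024
  5: ids {10} → MAX(m.hire_year)=2012
  9: ids {2} → MAX(m.hire_year)=2023
  13: ids {1, 3, 4, 7} → MAX(m.hire_year)=2022

Marketing | 2024 ; Sales | 2012 ; Ops | 2023 ; Sales | 2022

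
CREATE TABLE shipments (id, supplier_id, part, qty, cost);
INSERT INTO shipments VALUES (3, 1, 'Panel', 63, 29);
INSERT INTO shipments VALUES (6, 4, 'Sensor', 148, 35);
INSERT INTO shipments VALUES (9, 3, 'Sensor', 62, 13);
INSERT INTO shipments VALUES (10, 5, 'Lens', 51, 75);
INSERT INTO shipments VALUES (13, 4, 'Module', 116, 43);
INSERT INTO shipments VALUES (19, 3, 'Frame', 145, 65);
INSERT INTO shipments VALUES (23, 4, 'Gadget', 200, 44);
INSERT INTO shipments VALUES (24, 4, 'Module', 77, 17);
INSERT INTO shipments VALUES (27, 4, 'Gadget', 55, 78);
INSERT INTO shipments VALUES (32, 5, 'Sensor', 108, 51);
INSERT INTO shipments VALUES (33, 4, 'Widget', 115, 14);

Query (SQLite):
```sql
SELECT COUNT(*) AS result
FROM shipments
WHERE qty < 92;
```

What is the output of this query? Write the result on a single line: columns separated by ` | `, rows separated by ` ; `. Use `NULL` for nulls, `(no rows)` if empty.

Rows where qty < 92 → qty values: [63, 62, 51, 77, 55].
COUNT(*) counts rows → 5.

5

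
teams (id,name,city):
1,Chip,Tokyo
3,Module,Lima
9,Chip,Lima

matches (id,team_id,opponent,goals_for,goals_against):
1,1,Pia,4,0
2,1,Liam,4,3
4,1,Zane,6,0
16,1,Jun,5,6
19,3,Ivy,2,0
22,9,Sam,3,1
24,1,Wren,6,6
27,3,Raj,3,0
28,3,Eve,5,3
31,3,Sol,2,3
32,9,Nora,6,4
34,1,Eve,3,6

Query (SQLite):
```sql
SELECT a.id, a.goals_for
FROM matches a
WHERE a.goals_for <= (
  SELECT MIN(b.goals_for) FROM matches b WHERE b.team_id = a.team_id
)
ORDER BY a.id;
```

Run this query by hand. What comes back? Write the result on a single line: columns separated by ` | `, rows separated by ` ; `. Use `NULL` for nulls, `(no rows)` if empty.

19 | 2 ; 22 | 3 ; 31 | 2 ; 34 | 3

For each matches row a, compute MIN(goals_for) over rows sharing a.team_id.
Keep row a if a.goals_for <= that per-group MIN.
  team_id=1: MIN(goals_for) = 3
  team_id=3: MIN(goals_for) = 2
  team_id=9: MIN(goals_for) = 3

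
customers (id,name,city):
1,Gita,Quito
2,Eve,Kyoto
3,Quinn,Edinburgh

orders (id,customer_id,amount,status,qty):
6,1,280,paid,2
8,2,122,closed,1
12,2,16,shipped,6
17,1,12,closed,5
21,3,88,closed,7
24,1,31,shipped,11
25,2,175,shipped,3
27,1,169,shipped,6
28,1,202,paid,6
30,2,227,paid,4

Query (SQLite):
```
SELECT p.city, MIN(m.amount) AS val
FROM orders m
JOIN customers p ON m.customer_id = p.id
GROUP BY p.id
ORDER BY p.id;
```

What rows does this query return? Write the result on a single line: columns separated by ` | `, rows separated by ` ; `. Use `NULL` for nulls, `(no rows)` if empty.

Quito | 12 ; Kyoto | 16 ; Edinburgh | 88

Join each orders row to its customers via customer_id.
Group joined rows by customers.id; compute MIN(m.amount) per group.
  1: ids {6, 17, 24, 27, 28} → MIN(m.amount)=12
  2: ids {8, 12, 25, 30} → MIN(m.amount)=16
  3: ids {21} → MIN(m.amount)=88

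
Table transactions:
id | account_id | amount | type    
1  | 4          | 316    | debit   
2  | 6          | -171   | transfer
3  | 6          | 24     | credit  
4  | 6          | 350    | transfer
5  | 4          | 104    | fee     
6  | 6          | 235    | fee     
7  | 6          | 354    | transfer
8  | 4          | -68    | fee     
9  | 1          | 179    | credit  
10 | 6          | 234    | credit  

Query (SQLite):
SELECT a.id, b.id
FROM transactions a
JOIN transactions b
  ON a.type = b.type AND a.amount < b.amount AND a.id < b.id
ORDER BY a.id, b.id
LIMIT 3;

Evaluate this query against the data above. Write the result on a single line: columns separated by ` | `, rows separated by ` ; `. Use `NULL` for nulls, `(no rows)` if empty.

2 | 4 ; 2 | 7 ; 3 | 9

Pairs (a,b) with same type, a.amount < b.amount, a.id < b.id.
type groups: credit:{3,9,10} debit:{1} fee:{5,6,8} transfer:{2,4,7}
Ordered by (a.id, b.id); first 3.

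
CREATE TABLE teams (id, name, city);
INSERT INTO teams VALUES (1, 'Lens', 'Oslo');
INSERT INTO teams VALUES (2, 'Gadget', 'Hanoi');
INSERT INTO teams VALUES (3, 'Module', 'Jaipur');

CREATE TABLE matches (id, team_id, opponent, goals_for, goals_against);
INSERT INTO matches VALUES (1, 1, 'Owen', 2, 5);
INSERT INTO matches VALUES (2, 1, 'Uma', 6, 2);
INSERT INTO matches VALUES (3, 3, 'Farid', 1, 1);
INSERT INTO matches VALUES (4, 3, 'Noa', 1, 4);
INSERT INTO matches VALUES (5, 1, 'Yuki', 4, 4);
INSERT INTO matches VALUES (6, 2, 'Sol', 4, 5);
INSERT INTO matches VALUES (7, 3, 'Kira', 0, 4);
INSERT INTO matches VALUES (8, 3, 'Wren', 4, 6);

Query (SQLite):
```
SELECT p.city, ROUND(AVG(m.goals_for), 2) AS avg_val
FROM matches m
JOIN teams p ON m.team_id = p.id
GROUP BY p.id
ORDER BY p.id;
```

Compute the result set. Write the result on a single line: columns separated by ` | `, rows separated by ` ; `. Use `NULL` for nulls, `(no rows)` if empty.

Join each matches row to its teams via team_id.
Group joined rows by teams.id; compute ROUND(AVG(m.goals_for), 2) per group.
  1: ids {1, 2, 5} → ROUND(AVG(m.goals_for), 2)=4
  2: ids {6} → ROUND(AVG(m.goals_for), 2)=4
  3: ids {3, 4, 7, 8} → ROUND(AVG(m.goals_for), 2)=1.5

Oslo | 4 ; Hanoi | 4 ; Jaipur | 1.5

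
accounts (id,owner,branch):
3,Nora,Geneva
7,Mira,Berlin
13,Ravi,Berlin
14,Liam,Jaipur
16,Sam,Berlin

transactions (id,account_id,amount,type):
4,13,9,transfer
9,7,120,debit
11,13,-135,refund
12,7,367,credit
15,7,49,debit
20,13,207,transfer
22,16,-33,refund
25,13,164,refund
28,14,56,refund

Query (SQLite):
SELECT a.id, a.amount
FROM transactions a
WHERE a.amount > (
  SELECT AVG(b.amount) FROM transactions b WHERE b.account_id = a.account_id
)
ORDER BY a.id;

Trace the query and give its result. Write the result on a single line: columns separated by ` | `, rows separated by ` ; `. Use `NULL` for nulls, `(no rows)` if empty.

12 | 367 ; 20 | 207 ; 25 | 164

For each transactions row a, compute AVG(amount) over rows sharing a.account_id.
Keep row a if a.amount > that per-group AVG.
  account_id=7: AVG(amount) = 178.666667
  account_id=13: AVG(amount) = 61.25
  account_id=14: AVG(amount) = 56.0
  account_id=16: AVG(amount) = -33.0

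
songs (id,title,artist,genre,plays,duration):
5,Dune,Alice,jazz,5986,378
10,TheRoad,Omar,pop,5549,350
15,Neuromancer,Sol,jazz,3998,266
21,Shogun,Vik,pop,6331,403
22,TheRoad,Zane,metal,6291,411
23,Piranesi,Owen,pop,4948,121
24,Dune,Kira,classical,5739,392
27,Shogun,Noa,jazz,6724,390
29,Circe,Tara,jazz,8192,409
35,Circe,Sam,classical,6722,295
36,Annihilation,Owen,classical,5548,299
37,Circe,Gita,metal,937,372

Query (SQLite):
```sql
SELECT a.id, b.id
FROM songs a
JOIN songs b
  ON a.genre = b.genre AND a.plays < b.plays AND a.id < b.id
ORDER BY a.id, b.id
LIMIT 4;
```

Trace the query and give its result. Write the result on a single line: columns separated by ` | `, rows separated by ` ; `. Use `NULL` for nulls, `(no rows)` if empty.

5 | 27 ; 5 | 29 ; 10 | 21 ; 15 | 27

Pairs (a,b) with same genre, a.plays < b.plays, a.id < b.id.
genre groups: classical:{24,35,36} jazz:{5,15,27,29} metal:{22,37} pop:{10,21,23}
Ordered by (a.id, b.id); first 4.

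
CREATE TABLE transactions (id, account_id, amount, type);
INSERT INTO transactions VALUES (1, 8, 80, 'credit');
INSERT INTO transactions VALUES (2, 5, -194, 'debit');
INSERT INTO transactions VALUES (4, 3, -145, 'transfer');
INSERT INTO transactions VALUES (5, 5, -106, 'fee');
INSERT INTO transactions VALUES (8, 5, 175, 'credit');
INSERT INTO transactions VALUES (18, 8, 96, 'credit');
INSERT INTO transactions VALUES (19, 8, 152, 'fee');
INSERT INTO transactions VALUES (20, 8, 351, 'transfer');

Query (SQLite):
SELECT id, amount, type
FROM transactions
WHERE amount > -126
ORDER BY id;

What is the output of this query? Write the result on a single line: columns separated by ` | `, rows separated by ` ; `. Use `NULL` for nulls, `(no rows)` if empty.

1 | 80 | credit ; 5 | -106 | fee ; 8 | 175 | credit ; 18 | 96 | credit ; 19 | 152 | fee ; 20 | 351 | transfer

amount > -126: ids {1, 5, 8, 18, 19, 20}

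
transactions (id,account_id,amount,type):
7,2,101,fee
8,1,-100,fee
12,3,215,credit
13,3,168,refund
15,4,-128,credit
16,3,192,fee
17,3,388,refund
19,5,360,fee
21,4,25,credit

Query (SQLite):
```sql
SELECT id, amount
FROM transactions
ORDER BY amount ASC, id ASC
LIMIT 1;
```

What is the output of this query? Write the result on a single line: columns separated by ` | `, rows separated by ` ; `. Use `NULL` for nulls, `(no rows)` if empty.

Sort by amount asc, tiebreak id asc: (-128, id=15), (-100, id=8), (25, id=21), (101, id=7) …. Take first 1.

15 | -128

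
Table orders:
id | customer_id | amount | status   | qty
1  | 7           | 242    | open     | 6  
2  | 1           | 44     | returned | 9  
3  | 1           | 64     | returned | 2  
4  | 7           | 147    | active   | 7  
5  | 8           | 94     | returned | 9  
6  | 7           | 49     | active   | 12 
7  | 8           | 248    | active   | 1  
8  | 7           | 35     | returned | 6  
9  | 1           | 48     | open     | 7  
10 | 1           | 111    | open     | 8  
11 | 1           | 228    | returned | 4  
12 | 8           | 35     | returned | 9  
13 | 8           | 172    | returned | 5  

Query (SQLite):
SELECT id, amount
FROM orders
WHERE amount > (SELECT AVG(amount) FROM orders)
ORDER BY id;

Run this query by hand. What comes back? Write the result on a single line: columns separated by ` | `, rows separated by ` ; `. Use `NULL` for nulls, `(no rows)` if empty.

Scalar subquery: AVG(amount) over all orders rows = 116.692308 (≈; comparison uses full precision).
Keep rows where amount > that value.

1 | 242 ; 4 | 147 ; 7 | 248 ; 11 | 228 ; 13 | 172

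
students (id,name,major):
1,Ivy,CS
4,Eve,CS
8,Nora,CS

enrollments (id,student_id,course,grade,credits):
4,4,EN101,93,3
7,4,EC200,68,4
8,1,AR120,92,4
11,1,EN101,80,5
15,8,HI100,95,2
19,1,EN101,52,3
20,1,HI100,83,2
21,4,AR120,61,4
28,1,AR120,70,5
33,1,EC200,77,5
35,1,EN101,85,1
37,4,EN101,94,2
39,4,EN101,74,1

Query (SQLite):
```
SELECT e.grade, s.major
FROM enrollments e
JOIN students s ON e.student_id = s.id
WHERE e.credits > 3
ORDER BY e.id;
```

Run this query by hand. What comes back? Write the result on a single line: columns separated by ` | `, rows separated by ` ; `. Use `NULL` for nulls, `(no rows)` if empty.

68 | CS ; 92 | CS ; 80 | CS ; 61 | CS ; 70 | CS ; 77 | CS

Each enrollments row matches the students row where student_id = students.id.
Then keep rows with e.credits > 3.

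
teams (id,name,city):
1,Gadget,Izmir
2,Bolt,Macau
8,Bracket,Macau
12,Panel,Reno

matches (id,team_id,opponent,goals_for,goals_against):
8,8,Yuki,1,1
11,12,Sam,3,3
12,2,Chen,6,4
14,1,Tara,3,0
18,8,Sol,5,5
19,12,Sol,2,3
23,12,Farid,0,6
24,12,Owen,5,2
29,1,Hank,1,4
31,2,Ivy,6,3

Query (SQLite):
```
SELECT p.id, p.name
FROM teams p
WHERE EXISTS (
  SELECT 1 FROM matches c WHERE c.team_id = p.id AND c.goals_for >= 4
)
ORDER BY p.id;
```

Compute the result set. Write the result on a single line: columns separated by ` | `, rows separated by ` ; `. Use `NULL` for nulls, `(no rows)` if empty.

2 | Bolt ; 8 | Bracket ; 12 | Panel

For each teams row, check whether any matches with matching team_id has goals_for >= 4.
Keep rows where that is true.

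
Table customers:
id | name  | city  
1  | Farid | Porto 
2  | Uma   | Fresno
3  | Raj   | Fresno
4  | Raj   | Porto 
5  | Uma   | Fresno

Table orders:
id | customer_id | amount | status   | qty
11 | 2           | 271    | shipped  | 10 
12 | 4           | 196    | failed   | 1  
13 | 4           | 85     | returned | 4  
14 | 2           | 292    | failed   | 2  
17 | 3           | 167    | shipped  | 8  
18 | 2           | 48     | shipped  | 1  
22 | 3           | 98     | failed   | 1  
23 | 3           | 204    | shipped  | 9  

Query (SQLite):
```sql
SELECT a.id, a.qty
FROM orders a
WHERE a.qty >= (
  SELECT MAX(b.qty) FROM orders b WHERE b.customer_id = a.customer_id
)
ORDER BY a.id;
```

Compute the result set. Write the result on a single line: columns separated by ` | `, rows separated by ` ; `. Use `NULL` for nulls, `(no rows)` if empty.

For each orders row a, compute MAX(qty) over rows sharing a.customer_id.
Keep row a if a.qty >= that per-group MAX.
  customer_id=2: MAX(qty) = 10
  customer_id=3: MAX(qty) = 9
  customer_id=4: MAX(qty) = 4

11 | 10 ; 13 | 4 ; 23 | 9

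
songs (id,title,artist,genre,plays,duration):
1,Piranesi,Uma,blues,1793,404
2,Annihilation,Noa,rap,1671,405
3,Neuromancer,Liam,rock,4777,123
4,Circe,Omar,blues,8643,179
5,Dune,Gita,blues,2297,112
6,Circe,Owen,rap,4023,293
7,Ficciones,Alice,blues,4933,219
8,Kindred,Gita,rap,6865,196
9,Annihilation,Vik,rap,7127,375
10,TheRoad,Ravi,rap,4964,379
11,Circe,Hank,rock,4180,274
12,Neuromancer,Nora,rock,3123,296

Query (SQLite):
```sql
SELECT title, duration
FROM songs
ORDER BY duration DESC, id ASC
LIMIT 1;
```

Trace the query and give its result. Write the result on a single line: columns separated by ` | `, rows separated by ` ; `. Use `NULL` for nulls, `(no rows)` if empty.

Sort by duration desc, tiebreak id asc: (405, id=2), (404, id=1), (379, id=10), (375, id=9) …. Take first 1.

Annihilation | 405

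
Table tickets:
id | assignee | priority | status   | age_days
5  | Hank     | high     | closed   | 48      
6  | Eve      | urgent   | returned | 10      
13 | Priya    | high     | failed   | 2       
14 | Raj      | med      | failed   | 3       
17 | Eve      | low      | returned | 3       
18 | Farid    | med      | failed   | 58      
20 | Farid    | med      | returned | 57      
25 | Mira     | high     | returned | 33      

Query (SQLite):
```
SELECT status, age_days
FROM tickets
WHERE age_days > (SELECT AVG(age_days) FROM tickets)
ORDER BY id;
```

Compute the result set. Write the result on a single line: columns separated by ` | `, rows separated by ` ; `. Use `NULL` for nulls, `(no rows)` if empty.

Scalar subquery: AVG(age_days) over all tickets rows = 26.75.
Keep rows where age_days > that value.

closed | 48 ; failed | 58 ; returned | 57 ; returned | 33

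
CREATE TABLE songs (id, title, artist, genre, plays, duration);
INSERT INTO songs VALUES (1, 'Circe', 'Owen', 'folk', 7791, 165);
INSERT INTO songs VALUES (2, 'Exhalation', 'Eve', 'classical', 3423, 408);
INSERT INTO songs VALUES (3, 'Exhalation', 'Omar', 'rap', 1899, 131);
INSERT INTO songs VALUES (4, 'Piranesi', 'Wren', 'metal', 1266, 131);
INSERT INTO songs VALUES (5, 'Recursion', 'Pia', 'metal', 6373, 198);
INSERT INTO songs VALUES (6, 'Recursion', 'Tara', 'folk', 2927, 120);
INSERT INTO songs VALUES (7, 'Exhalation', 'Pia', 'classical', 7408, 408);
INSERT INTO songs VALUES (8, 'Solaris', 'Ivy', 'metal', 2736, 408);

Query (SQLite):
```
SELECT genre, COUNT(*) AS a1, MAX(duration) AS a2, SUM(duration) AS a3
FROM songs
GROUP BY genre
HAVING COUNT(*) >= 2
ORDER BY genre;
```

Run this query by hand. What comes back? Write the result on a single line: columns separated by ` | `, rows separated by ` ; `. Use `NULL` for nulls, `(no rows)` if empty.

classical | 2 | 408 | 816 ; folk | 2 | 165 | 285 ; metal | 3 | 408 | 737

Group songs by genre.
Per group compute: COUNT(*), MAX(duration), SUM(duration).
HAVING: drop groups with fewer than 2 rows.
  classical: ids {2, 7} → COUNT(*)=2, MAX(duration)=408, SUM(duration)=816
  folk: ids {1, 6} → COUNT(*)=2, MAX(duration)=165, SUM(duration)=285
  metal: ids {4, 5, 8} → COUNT(*)=3, MAX(duration)=408, SUM(duration)=737
  rap: ids {3} → COUNT(*)=1, MAX(duration)=131, SUM(duration)=131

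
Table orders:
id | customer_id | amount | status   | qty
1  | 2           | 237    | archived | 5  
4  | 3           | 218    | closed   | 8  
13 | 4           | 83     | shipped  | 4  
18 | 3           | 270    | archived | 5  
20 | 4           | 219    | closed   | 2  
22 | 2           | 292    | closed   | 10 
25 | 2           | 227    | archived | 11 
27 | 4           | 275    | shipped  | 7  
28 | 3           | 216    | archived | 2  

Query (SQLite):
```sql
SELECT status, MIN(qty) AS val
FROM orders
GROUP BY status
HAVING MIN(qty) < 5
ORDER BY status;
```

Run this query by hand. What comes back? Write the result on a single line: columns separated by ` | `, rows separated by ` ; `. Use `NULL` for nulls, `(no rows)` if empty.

archived | 2 ; closed | 2 ; shipped | 4

Partition orders by status; compute MIN(qty) within each group.
HAVING: keep groups where MIN(qty) < 5.
  archived: ids {1, 18, 25, 28} → MIN(qty)=2
  closed: ids {4, 20, 22} → MIN(qty)=2
  shipped: ids {13, 27} → MIN(qty)=4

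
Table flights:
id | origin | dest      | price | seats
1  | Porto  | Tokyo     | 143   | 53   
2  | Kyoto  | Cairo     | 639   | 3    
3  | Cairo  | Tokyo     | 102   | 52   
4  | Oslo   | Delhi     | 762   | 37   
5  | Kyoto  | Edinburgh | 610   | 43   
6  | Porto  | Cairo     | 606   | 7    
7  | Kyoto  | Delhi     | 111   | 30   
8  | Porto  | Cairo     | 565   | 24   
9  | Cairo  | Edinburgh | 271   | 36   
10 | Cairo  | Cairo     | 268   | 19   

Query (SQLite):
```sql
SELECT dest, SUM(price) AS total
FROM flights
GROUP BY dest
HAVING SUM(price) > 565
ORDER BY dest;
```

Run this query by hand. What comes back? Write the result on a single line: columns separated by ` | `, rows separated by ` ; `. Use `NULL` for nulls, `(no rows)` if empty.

Partition flights by dest; compute SUM(price) within each group.
HAVING: keep groups where SUM(price) > 565.
  Cairo: ids {2, 6, 8, 10} → SUM(price)=2078
  Delhi: ids {4, 7} → SUM(price)=873
  Edinburgh: ids {5, 9} → SUM(price)=881
  Tokyo: ids {1, 3} → SUM(price)=245

Cairo | 2078 ; Delhi | 873 ; Edinburgh | 881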